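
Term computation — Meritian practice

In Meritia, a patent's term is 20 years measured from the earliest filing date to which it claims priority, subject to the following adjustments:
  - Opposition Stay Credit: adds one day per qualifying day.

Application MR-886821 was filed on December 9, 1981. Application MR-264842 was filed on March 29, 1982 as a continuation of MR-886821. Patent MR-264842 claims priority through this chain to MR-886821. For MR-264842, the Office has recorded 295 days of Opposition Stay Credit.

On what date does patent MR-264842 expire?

September 30, 2002

Earliest priority filing: 9 December 1981.
Base term: 9 December 1981 + 20 years → 9 December 2001.
Opposition Stay Credit: +295 days → 30 September 2002.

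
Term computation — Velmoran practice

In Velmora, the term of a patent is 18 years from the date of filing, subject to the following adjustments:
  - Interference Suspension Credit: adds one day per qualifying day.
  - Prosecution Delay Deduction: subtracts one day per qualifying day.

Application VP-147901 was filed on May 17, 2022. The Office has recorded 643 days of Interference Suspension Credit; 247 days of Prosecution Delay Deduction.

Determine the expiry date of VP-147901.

2041-06-17

Base term: filing date + 18 years → 17 May 2040.
Interference Suspension Credit: +643 days → 19 February 2042.
Prosecution Delay Deduction: −247 days → 17 June 2041.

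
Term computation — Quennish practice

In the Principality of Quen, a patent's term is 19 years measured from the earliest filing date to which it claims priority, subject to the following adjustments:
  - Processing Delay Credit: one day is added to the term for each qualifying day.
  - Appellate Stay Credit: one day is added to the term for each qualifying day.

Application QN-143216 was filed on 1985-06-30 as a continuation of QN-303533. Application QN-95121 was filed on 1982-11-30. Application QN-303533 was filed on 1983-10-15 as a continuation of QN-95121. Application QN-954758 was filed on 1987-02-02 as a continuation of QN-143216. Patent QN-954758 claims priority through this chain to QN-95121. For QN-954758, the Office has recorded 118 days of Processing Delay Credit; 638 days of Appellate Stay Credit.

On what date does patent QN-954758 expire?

2003-12-26

Earliest priority filing: 30 November 1982.
Base term: 30 November 1982 + 19 years → 30 November 2001.
Processing Delay Credit: +118 days → 28 March 2002.
Appellate Stay Credit: +638 days → 26 December 2003.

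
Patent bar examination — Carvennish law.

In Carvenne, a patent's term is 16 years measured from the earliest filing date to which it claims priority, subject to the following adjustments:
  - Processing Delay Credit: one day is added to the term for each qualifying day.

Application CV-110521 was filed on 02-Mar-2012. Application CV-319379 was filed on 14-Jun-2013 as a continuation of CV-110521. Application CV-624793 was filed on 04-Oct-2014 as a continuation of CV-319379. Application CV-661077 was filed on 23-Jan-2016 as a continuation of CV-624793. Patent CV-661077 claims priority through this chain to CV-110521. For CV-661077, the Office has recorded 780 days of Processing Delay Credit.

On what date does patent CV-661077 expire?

Earliest priority filing: 2 March 2012.
Base term: 2 March 2012 + 16 years → 2 March 2028.
Processing Delay Credit: +780 days → 21 April 2030.

April 21, 2030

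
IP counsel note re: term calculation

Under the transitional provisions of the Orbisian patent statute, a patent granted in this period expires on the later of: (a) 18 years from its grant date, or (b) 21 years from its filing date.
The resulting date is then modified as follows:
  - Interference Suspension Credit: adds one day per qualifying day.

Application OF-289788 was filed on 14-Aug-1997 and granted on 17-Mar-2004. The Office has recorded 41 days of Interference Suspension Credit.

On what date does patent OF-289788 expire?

(a) grant + 18 years → 17 March 2022.
(b) filing + 21 years → 14 August 2018.
Later of the two: 17 March 2022.
Interference Suspension Credit: +41 days → 27 April 2022.

2022-04-27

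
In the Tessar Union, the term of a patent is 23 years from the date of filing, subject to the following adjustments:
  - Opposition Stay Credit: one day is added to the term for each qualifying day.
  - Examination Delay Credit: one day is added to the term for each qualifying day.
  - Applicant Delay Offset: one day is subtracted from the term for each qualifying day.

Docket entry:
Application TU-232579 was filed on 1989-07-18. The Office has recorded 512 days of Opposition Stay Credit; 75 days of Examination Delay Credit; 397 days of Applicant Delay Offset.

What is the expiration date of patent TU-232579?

Base term: filing date + 23 years → 18 July 2012.
Opposition Stay Credit: +512 days → 12 December 2013.
Examination Delay Credit: +75 days → 25 February 2014.
Applicant Delay Offset: −397 days → 24 January 2013.

2013-01-24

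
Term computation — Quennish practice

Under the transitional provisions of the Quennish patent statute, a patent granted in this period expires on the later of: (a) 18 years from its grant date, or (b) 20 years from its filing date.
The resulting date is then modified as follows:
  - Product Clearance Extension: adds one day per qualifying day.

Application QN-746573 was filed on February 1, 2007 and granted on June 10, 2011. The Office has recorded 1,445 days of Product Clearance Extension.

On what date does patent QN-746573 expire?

(a) grant + 18 years → 10 June 2029.
(b) filing + 20 years → 1 February 2027.
Later of the two: 10 June 2029.
Product Clearance Extension: +1445 days → 25 May 2033.

2033-05-25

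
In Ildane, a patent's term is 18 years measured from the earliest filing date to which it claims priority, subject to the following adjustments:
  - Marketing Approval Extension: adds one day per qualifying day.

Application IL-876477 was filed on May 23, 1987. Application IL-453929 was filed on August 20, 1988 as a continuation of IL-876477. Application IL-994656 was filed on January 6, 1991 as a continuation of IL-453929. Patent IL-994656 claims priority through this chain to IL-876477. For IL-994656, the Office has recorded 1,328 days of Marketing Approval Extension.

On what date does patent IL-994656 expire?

2009-01-10

Earliest priority filing: 23 May 1987.
Base term: 23 May 1987 + 18 years → 23 May 2005.
Marketing Approval Extension: +1328 days → 10 January 2009.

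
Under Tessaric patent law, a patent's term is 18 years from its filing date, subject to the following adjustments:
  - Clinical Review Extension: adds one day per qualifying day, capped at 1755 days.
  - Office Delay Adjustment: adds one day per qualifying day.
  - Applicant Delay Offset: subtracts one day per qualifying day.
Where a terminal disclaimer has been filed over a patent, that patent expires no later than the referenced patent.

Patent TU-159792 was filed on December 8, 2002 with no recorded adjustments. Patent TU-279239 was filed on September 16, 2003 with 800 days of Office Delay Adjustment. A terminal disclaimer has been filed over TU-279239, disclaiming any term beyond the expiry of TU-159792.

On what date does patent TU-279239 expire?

December 8, 2020

Natural term of TU-279239:
  Base: filing + 18 years → 16 September 2021.
  Office Delay Adjustment: +800 days → 25 November 2023.
Expiry of referenced patent TU-159792:
  Base: filing + 18 years → 8 December 2020.
Terminal disclaimer: TU-279239 expires on the earlier of 25 November 2023 and 8 December 2020.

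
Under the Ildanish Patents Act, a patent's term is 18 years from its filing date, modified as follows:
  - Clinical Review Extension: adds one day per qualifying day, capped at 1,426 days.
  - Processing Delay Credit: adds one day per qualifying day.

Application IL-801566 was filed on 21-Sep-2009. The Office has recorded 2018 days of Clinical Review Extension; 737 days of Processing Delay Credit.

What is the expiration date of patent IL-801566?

2033-08-23

Base term: filing date + 18 years → 21 September 2027.
Clinical Review Extension: 2018 days claimed exceeds the 1426-day cap, so +1426 days → 17 August 2031.
Processing Delay Credit: +737 days → 23 August 2033.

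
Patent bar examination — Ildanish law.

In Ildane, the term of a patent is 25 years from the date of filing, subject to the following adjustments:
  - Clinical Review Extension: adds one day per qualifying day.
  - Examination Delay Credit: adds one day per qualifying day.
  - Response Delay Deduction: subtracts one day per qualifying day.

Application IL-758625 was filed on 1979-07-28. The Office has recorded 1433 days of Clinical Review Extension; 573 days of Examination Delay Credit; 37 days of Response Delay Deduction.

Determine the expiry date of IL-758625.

Base term: filing date + 25 years → 28 July 2004.
Clinical Review Extension: +1433 days → 30 June 2008.
Examination Delay Credit: +573 days → 24 January 2010.
Response Delay Deduction: −37 days → 18 December 2009.

December 18, 2009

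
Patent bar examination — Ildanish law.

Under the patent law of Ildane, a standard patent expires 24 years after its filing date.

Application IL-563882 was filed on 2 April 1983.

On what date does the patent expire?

Filing date + 24 years → 2 April 2007.

April 2, 2007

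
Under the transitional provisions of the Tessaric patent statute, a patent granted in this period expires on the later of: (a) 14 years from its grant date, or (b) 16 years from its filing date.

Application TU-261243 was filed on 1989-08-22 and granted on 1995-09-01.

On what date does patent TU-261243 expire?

2009-09-01

(a) grant + 14 years → 1 September 2009.
(b) filing + 16 years → 22 August 2005.
Later of the two: 1 September 2009.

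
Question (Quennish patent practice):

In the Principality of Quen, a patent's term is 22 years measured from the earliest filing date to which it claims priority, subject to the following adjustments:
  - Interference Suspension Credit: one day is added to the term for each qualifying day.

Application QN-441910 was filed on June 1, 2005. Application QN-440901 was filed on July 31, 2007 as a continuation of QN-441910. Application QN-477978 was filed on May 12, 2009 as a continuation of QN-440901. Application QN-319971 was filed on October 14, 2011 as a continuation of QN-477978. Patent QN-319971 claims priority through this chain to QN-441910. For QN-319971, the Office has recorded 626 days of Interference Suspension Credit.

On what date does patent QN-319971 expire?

Earliest priority filing: 1 June 2005.
Base term: 1 June 2005 + 22 years → 1 June 2027.
Interference Suspension Credit: +626 days → 16 February 2029.

2029-02-16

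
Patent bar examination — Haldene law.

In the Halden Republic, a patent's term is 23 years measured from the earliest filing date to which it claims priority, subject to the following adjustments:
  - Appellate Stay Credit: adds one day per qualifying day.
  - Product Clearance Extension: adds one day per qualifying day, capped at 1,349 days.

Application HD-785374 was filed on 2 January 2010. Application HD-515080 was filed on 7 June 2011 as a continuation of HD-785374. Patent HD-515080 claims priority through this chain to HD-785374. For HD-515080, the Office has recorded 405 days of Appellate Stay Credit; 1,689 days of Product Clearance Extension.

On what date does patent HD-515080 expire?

2037-10-22

Earliest priority filing: 2 January 2010.
Base term: 2 January 2010 + 23 years → 2 January 2033.
Appellate Stay Credit: +405 days → 11 February 2034.
Product Clearance Extension: 1689 days claimed exceeds the 1349-day cap, so +1349 days → 22 October 2037.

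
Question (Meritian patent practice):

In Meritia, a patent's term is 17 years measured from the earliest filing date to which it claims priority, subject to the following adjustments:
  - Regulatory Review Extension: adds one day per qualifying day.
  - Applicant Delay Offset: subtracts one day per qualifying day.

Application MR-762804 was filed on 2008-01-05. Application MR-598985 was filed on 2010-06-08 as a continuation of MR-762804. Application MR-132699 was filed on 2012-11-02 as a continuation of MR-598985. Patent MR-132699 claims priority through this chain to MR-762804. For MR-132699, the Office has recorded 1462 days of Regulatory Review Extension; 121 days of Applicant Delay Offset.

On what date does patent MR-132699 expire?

2028-09-07

Earliest priority filing: 5 January 2008.
Base term: 5 January 2008 + 17 years → 5 January 2025.
Regulatory Review Extension: +1462 days → 6 January 2029.
Applicant Delay Offset: −121 days → 7 September 2028.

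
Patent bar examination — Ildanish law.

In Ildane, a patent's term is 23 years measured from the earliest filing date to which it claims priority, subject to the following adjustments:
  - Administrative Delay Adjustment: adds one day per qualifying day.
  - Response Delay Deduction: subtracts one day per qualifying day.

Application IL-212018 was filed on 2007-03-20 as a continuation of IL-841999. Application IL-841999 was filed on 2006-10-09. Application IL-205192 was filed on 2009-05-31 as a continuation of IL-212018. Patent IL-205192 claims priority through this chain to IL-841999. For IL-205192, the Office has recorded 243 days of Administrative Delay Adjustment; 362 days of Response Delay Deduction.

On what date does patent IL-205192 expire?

Earliest priority filing: 9 October 2006.
Base term: 9 October 2006 + 23 years → 9 October 2029.
Administrative Delay Adjustment: +243 days → 9 June 2030.
Response Delay Deduction: −362 days → 12 June 2029.

June 12, 2029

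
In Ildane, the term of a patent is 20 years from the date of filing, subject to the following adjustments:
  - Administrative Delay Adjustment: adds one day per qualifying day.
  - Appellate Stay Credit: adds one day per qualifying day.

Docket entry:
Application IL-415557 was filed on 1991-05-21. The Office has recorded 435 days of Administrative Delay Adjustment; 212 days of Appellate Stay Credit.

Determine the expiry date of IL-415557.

Base term: filing date + 20 years → 21 May 2011.
Administrative Delay Adjustment: +435 days → 29 July 2012.
Appellate Stay Credit: +212 days → 26 February 2013.

February 26, 2013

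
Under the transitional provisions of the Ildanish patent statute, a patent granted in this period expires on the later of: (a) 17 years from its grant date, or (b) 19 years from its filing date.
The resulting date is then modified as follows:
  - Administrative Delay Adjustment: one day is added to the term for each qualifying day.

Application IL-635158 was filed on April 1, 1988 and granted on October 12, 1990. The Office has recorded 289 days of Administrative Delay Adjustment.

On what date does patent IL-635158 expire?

July 27, 2008

(a) grant + 17 years → 12 October 2007.
(b) filing + 19 years → 1 April 2007.
Later of the two: 12 October 2007.
Administrative Delay Adjustment: +289 days → 27 July 2008.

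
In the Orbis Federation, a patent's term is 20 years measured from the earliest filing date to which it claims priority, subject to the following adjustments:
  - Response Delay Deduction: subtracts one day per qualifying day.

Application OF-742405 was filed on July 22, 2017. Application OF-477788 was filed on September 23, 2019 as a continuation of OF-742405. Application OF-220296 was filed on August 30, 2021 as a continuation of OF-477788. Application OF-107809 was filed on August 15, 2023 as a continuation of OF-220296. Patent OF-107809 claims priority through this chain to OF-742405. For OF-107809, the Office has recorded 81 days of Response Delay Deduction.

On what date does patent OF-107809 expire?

May 2, 2037

Earliest priority filing: 22 July 2017.
Base term: 22 July 2017 + 20 years → 22 July 2037.
Response Delay Deduction: −81 days → 2 May 2037.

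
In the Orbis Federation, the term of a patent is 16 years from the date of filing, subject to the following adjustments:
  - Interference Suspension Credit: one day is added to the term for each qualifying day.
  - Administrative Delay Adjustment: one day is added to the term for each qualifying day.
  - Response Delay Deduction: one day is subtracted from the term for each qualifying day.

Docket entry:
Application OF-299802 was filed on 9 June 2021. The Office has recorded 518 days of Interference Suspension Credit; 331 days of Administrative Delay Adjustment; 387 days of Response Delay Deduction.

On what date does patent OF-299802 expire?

September 14, 2038

Base term: filing date + 16 years → 9 June 2037.
Interference Suspension Credit: +518 days → 9 November 2038.
Administrative Delay Adjustment: +331 days → 6 October 2039.
Response Delay Deduction: −387 days → 14 September 2038.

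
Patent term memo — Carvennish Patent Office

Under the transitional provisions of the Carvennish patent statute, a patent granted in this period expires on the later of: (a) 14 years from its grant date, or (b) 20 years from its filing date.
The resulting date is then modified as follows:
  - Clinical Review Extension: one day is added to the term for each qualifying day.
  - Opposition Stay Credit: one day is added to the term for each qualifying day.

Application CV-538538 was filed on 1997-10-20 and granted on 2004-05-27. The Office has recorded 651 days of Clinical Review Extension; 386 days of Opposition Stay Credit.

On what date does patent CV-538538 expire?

2021-03-29

(a) grant + 14 years → 27 May 2018.
(b) filing + 20 years → 20 October 2017.
Later of the two: 27 May 2018.
Clinical Review Extension: +651 days → 8 March 2020.
Opposition Stay Credit: +386 days → 29 March 2021.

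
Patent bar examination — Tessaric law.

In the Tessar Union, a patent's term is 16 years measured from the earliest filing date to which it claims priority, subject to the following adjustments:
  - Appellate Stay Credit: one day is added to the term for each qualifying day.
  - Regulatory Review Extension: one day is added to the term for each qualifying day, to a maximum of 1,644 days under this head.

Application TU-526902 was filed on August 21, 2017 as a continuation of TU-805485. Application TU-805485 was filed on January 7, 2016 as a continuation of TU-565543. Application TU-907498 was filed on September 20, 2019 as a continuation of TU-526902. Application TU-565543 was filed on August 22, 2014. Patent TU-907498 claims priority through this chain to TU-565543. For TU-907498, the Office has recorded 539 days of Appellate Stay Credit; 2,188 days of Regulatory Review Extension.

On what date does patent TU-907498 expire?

Earliest priority filing: 22 August 2014.
Base term: 22 August 2014 + 16 years → 22 August 2030.
Appellate Stay Credit: +539 days → 12 February 2032.
Regulatory Review Extension: 2188 days claimed exceeds the 1644-day cap, so +1644 days → 13 August 2036.

2036-08-13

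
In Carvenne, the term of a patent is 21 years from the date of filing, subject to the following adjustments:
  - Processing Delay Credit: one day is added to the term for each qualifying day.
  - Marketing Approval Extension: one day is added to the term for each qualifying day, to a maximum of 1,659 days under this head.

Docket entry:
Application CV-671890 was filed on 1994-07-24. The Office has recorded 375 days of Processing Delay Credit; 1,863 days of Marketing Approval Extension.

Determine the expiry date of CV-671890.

February 16, 2021

Base term: filing date + 21 years → 24 July 2015.
Processing Delay Credit: +375 days → 2 August 2016.
Marketing Approval Extension: 1863 days claimed exceeds the 1659-day cap, so +1659 days → 16 February 2021.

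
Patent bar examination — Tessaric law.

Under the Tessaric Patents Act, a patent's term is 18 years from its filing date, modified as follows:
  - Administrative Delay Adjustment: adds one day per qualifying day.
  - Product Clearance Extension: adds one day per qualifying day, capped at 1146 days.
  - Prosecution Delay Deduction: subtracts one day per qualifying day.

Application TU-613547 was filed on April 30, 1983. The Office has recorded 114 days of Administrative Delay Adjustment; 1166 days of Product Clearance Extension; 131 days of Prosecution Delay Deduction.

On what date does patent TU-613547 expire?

June 2, 2004

Base term: filing date + 18 years → 30 April 2001.
Administrative Delay Adjustment: +114 days → 22 August 2001.
Product Clearance Extension: 1166 days claimed exceeds the 1146-day cap, so +1146 days → 11 October 2004.
Prosecution Delay Deduction: −131 days → 2 June 2004.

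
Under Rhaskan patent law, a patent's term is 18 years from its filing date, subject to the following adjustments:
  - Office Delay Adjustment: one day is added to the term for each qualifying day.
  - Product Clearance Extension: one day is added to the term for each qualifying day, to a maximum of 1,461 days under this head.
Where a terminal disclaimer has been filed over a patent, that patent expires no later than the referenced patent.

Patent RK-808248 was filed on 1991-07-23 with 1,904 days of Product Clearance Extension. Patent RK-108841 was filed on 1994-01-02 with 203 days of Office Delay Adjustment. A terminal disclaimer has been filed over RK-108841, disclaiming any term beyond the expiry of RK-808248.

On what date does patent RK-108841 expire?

July 23, 2012

Natural term of RK-108841:
  Base: filing + 18 years → 2 January 2012.
  Office Delay Adjustment: +203 days → 23 July 2012.
Expiry of referenced patent RK-808248:
  Base: filing + 18 years → 23 July 2009.
  Product Clearance Extension: 1904 days claimed exceeds the 1461-day cap, so +1461 days → 23 July 2013.
Terminal disclaimer: RK-108841 expires on the earlier of 23 July 2012 and 23 July 2013.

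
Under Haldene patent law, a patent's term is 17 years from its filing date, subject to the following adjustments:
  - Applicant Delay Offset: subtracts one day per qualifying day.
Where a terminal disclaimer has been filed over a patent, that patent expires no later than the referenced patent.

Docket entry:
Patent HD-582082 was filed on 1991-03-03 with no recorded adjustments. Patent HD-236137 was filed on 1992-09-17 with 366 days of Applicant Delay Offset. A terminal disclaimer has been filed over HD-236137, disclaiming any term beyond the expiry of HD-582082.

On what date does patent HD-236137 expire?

March 3, 2008

Natural term of HD-236137:
  Base: filing + 17 years → 17 September 2009.
  Applicant Delay Offset: −366 days → 16 September 2008.
Expiry of referenced patent HD-582082:
  Base: filing + 17 years → 3 March 2008.
Terminal disclaimer: HD-236137 expires on the earlier of 16 September 2008 and 3 March 2008.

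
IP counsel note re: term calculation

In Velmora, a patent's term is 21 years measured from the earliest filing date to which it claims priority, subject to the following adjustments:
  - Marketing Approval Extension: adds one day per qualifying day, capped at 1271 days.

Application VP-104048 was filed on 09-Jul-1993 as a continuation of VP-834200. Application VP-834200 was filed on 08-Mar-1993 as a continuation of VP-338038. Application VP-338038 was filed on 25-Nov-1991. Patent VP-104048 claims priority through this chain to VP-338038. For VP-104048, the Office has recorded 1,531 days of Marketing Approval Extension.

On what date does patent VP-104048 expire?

May 19, 2016

Earliest priority filing: 25 November 1991.
Base term: 25 November 1991 + 21 years → 25 November 2012.
Marketing Approval Extension: 1531 days claimed exceeds the 1271-day cap, so +1271 days → 19 May 2016.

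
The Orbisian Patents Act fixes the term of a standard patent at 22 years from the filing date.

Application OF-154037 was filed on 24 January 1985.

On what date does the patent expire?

Filing date + 22 years → 24 January 2007.

January 24, 2007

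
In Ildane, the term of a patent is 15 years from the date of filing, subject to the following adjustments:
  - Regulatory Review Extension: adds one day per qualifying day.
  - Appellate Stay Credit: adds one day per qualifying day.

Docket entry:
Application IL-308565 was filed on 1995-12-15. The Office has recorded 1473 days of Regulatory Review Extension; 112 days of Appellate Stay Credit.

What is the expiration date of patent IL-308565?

Base term: filing date + 15 years → 15 December 2010.
Regulatory Review Extension: +1473 days → 27 December 2014.
Appellate Stay Credit: +112 days → 18 April 2015.

April 18, 2015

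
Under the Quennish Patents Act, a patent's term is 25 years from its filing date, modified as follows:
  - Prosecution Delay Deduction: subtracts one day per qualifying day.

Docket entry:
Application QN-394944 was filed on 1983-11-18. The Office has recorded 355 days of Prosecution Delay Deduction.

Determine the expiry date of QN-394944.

2007-11-29

Base term: filing date + 25 years → 18 November 2008.
Prosecution Delay Deduction: −355 days → 29 November 2007.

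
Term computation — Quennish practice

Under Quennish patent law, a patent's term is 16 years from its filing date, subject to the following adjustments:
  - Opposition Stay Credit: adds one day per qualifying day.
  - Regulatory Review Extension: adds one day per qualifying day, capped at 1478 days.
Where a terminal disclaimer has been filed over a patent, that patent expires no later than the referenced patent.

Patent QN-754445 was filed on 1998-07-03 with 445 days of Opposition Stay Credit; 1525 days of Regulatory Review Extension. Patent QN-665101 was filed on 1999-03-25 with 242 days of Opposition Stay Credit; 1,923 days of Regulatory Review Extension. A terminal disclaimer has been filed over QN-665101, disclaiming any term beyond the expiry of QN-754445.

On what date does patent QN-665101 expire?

2019-10-08

Natural term of QN-665101:
  Base: filing + 16 years → 25 March 2015.
  Opposition Stay Credit: +242 days → 22 November 2015.
  Regulatory Review Extension: 1923 days claimed exceeds the 1478-day cap, so +1478 days → 9 December 2019.
Expiry of referenced patent QN-754445:
  Base: filing + 16 years → 3 July 2014.
  Opposition Stay Credit: +445 days → 21 September 2015.
  Regulatory Review Extension: 1525 days claimed exceeds the 1478-day cap, so +1478 days → 8 October 2019.
Terminal disclaimer: QN-665101 expires on the earlier of 9 December 2019 and 8 October 2019.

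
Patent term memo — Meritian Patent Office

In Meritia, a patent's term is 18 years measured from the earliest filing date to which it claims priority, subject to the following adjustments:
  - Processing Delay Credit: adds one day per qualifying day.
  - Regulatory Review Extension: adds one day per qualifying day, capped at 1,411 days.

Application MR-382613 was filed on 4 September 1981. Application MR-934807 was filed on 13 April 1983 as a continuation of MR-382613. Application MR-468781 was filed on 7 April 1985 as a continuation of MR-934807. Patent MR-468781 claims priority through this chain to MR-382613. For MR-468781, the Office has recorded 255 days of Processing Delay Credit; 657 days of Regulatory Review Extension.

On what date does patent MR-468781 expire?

2002-03-04

Earliest priority filing: 4 September 1981.
Base term: 4 September 1981 + 18 years → 4 September 1999.
Processing Delay Credit: +255 days → 16 May 2000.
Regulatory Review Extension: 657 days (within the 1411-day cap) → +657 days → 4 March 2002.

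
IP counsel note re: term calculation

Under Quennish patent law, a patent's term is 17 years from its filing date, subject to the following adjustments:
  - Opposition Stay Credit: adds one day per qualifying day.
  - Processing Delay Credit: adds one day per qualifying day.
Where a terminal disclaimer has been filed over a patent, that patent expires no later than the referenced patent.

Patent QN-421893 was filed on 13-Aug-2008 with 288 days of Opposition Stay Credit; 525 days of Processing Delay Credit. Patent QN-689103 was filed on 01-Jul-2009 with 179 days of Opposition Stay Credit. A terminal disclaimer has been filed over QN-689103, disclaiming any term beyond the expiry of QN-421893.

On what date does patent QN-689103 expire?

December 27, 2026

Natural term of QN-689103:
  Base: filing + 17 years → 1 July 2026.
  Opposition Stay Credit: +179 days → 27 December 2026.
Expiry of referenced patent QN-421893:
  Base: filing + 17 years → 13 August 2025.
  Opposition Stay Credit: +288 days → 28 May 2026.
  Processing Delay Credit: +525 days → 4 November 2027.
Terminal disclaimer: QN-689103 expires on the earlier of 27 December 2026 and 4 November 2027.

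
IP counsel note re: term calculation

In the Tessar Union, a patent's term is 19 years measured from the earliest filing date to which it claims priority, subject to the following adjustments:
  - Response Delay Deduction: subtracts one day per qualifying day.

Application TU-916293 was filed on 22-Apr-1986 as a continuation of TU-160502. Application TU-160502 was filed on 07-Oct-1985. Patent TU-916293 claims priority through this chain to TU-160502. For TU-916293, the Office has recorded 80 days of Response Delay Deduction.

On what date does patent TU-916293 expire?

Earliest priority filing: 7 October 1985.
Base term: 7 October 1985 + 19 years → 7 October 2004.
Response Delay Deduction: −80 days → 19 July 2004.

July 19, 2004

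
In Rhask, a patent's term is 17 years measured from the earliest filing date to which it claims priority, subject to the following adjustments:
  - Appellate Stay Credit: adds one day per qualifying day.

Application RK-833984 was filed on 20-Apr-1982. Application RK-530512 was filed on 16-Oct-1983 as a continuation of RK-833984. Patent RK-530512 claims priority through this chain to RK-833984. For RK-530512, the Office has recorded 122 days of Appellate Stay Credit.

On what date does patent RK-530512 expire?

August 20, 1999

Earliest priority filing: 20 April 1982.
Base term: 20 April 1982 + 17 years → 20 April 1999.
Appellate Stay Credit: +122 days → 20 August 1999.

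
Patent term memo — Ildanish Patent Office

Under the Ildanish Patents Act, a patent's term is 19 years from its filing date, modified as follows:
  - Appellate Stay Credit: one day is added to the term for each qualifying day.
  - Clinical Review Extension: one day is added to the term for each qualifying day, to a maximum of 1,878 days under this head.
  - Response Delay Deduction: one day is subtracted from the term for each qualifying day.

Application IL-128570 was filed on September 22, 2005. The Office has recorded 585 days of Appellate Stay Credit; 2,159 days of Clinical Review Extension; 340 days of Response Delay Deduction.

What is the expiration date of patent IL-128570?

Base term: filing date + 19 years → 22 September 2024.
Appellate Stay Credit: +585 days → 30 April 2026.
Clinical Review Extension: 2159 days claimed exceeds the 1878-day cap, so +1878 days → 21 June 2031.
Response Delay Deduction: −340 days → 16 July 2030.

2030-07-16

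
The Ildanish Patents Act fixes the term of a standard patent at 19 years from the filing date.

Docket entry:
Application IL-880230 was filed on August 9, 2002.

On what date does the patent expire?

Filing date + 19 years → 9 August 2021.

August 9, 2021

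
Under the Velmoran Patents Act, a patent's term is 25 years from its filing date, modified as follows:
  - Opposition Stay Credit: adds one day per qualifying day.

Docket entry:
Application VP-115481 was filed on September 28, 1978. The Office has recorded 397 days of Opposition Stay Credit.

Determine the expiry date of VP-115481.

2004-10-29

Base term: filing date + 25 years → 28 September 2003.
Opposition Stay Credit: +397 days → 29 October 2004.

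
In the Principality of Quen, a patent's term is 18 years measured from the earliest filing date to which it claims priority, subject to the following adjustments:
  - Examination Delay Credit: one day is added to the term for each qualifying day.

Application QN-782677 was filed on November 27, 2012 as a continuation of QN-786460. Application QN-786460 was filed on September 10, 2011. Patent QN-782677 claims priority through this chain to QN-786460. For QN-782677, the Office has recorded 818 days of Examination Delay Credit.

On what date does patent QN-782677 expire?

Earliest priority filing: 10 September 2011.
Base term: 10 September 2011 + 18 years → 10 September 2029.
Examination Delay Credit: +818 days → 7 December 2031.

December 7, 2031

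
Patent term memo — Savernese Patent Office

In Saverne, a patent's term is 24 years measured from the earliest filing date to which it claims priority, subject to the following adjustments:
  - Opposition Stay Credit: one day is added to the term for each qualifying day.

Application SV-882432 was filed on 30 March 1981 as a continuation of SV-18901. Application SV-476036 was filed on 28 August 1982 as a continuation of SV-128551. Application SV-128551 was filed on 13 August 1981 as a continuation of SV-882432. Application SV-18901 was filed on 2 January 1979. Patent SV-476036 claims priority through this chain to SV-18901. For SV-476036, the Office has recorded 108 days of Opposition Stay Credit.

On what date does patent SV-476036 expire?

April 20, 2003

Earliest priority filing: 2 January 1979.
Base term: 2 January 1979 + 24 years → 2 January 2003.
Opposition Stay Credit: +108 days → 20 April 2003.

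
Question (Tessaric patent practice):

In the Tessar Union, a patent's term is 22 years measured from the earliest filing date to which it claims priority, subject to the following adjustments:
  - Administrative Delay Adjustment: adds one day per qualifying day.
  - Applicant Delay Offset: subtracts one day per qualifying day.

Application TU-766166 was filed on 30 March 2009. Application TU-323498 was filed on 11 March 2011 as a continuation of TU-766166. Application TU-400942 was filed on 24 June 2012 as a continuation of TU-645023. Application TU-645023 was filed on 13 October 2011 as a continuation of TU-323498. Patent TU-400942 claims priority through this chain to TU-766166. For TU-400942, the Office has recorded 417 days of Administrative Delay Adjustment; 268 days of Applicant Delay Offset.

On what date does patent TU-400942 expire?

August 26, 2031

Earliest priority filing: 30 March 2009.
Base term: 30 March 2009 + 22 years → 30 March 2031.
Administrative Delay Adjustment: +417 days → 20 May 2032.
Applicant Delay Offset: −268 days → 26 August 2031.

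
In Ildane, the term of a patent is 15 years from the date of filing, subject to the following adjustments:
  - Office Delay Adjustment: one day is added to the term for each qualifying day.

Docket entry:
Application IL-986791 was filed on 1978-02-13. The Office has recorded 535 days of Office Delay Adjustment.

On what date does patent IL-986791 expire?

Base term: filing date + 15 years → 13 February 1993.
Office Delay Adjustment: +535 days → 2 August 1994.

1994-08-02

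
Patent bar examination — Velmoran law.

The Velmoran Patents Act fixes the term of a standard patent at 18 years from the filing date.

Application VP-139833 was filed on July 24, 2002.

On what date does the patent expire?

Filing date + 18 years → 24 July 2020.

July 24, 2020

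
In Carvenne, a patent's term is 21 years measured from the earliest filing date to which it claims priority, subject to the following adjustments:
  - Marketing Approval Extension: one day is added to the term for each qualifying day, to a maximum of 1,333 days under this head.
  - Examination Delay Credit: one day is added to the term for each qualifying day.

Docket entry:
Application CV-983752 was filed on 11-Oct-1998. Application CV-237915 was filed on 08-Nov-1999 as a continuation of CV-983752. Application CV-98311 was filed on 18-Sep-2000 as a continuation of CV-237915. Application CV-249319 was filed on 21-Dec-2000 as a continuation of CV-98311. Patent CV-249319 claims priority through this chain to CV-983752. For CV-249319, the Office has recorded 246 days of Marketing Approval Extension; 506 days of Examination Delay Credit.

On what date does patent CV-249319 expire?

Earliest priority filing: 11 October 1998.
Base term: 11 October 1998 + 21 years → 11 October 2019.
Marketing Approval Extension: 246 days (within the 1333-day cap) → +246 days → 13 June 2020.
Examination Delay Credit: +506 days → 1 November 2021.

November 1, 2021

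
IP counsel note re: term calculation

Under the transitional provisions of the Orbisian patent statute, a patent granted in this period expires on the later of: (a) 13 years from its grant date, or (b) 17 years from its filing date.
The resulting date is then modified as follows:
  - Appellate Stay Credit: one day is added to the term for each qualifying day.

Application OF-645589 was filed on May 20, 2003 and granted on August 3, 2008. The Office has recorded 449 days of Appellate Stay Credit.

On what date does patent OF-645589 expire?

(a) grant + 13 years → 3 August 2021.
(b) filing + 17 years → 20 May 2020.
Later of the two: 3 August 2021.
Appellate Stay Credit: +449 days → 26 October 2022.

October 26, 2022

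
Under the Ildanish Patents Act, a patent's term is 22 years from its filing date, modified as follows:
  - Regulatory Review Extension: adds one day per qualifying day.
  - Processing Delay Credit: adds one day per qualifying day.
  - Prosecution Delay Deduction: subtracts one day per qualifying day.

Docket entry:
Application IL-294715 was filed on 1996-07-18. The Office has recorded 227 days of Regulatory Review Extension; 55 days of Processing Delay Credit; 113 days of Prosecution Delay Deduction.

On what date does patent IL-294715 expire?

2019-01-03

Base term: filing date + 22 years → 18 July 2018.
Regulatory Review Extension: +227 days → 2 March 2019.
Processing Delay Credit: +55 days → 26 April 2019.
Prosecution Delay Deduction: −113 days → 3 January 2019.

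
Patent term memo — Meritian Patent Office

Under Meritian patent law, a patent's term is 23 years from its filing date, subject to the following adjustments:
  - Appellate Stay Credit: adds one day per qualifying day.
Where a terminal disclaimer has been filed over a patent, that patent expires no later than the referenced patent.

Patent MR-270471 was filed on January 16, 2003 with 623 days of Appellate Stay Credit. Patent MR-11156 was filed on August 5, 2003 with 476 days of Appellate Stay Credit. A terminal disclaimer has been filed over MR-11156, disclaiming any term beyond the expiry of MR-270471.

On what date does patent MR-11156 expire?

Natural term of MR-11156:
  Base: filing + 23 years → 5 August 2026.
  Appellate Stay Credit: +476 days → 24 November 2027.
Expiry of referenced patent MR-270471:
  Base: filing + 23 years → 16 January 2026.
  Appellate Stay Credit: +623 days → 1 October 2027.
Terminal disclaimer: MR-11156 expires on the earlier of 24 November 2027 and 1 October 2027.

October 1, 2027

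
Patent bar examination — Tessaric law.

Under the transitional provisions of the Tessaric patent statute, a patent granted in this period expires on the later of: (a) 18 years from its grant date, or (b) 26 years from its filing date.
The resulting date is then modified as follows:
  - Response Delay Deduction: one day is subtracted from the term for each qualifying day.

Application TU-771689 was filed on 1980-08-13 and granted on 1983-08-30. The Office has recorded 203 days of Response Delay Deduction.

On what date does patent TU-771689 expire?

(a) grant + 18 years → 30 August 2001.
(b) filing + 26 years → 13 August 2006.
Later of the two: 13 August 2006.
Response Delay Deduction: −203 days → 22 January 2006.

2006-01-22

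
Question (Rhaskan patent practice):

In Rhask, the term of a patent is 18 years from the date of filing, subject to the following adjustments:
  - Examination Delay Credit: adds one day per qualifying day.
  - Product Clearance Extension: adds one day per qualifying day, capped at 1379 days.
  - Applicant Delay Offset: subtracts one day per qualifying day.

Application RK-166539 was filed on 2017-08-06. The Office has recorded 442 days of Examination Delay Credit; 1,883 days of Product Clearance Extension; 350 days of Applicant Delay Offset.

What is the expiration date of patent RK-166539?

2039-08-16

Base term: filing date + 18 years → 6 August 2035.
Examination Delay Credit: +442 days → 21 October 2036.
Product Clearance Extension: 1883 days claimed exceeds the 1379-day cap, so +1379 days → 31 July 2040.
Applicant Delay Offset: −350 days → 16 August 2039.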